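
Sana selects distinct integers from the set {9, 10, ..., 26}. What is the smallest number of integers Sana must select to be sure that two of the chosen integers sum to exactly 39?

12

Two chosen integers sum to 39 exactly when both halves of some pair {x, 39−x} with 13 ≤ x ≤ 39−x ≤ 26 are chosen — 7 such pairs.
The remaining 4 elements (those with no distinct partner in range) can never complete a 39-sum, so the worst case takes all of them and one from each pair: 4 + 7 = 11.
Pigeonhole: the 12th integer has to be the second member of some pair, so 11 + 1 = 12.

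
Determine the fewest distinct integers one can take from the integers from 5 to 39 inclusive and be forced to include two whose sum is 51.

A set avoiding the sum 51 can contain at most one of each pair {x, 51−x}, plus the 7 elements whose complement lies outside the range.
The integers 5, …, 25 (21 of them) are such a set: any two sum to at least 5+6 = 11 and at most 24+25 = 49 < 51.
Any 22nd integer completes one of the 14 pairs, so 22 choices force a sum of 51.

22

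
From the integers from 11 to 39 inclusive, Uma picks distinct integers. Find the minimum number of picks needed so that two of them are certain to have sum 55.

Group the elements by complementary pair {x, 55−x}: {16,39}, {17,38}, {18,37}, …, giving 12 two-element pairs and 5 integers whose partner 55−x falls outside [11,39].
Treating each of those 17 groups as a pigeonhole, one can pick one integer per group — 17 integers — with no two summing to 55.
The 18th integer lands in an occupied pair, forcing a sum of 55.

18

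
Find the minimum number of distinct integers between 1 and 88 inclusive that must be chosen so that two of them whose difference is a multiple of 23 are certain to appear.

24

Integers whose pairwise differences are multiples of 23 are exactly those sharing a remainder mod 23. By the pigeonhole principle, the 23 residue classes mod 23 are the pigeonholes.
With 23 integers one could put 1 in each residue class and have no class reach 2.
The 24th integer pushes some class to 2, so 23·1 + 1 = 24.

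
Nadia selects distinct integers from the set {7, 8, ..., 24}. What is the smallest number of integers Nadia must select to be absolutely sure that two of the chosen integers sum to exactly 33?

Two chosen integers sum to 33 exactly when both halves of some pair {x, 33−x} with 9 ≤ x ≤ 33−x ≤ 24 are chosen — 8 such pairs.
The remaining 2 elements (those with no distinct partner in range) can never complete a 33-sum, so the worst case takes all of them and one from each pair: 2 + 8 = 10.
The 11th integer has to be the second member of some pair, so 10 + 1 = 11.

11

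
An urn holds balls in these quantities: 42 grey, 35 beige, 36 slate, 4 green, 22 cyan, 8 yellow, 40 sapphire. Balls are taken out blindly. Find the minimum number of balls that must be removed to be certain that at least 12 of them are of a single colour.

68

Put each drawn ball into a box by colour. The largest draw with every box below 12 takes min(count, 11) from each colour; colours with fewer than 11 contribute all they have.
Σ min(cᵢ, 11) = 11 + 11 + 11 + 4 + 11 + 8 + 11 = 67.
Draw number 67 + 1 = 68 must push one box to 12.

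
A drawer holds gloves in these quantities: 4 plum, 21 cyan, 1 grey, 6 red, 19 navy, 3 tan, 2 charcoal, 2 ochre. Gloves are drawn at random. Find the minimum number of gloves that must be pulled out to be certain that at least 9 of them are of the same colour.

35

An adversary could hand out at most 8 gloves per colour (6 colours run out sooner): 4 + 8 + 1 + 6 + 8 + 3 + 2 + 2 = 34 gloves and still no colour has 9.
By pigeonhole, one more glove lands in a colour already at 8, so 35 draws are enough and 34 are not.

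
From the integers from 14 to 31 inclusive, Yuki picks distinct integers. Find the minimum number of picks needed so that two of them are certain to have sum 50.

A set avoiding the sum 50 can contain at most one of each pair {x, 50−x}, plus the 6 elements whose complement lies outside the range or equal to its own complement.
The integers 14, …, 25 (12 of them) are such a set: any two sum to at least 14+15 = 29 and at most 24+25 = 49 < 50.
By the pigeonhole principle, any 13th integer completes one of the 6 pairs, so 13 choices force a sum of 50.

13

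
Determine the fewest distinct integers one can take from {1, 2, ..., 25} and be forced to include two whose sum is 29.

Group the elements by complementary pair {x, 29−x}: {4,25}, {5,24}, {6,23}, …, giving 11 two-element pairs and 3 integers whose partner 29−x falls outside [1,25].
By the pigeonhole principle, treating each of those 14 groups as a pigeonhole, one can pick one integer per group — 14 integers — with no two summing to 29.
The 15th integer lands in an occupied pair, forcing a sum of 29.

15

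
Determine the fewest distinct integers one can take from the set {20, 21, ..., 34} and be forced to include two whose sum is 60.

A set avoiding the sum 60 can contain at most one of each pair {x, 60−x}, plus the 7 elements whose complement lies outside the range or equal to its own complement.
The integers 20, …, 30 (11 of them) are such a set: any two sum to at least 20+21 = 41 and at most 29+30 = 59 < 60.
By pigeonhole, any 12th integer completes one of the 4 pairs, so 12 choices force a sum of 60.

12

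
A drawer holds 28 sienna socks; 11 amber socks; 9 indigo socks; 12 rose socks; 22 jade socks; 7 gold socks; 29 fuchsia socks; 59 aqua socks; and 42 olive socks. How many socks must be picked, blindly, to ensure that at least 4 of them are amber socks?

In the worst case for collecting amber socks, every non-amber sock comes out first.
There are 28 + 9 + 12 + 22 + 7 + 29 + 59 + 42 = 208 non-amber socks altogether.
After those, each further sock must be amber, so 208 + 4 = 212 draws guarantee 4 amber socks.

212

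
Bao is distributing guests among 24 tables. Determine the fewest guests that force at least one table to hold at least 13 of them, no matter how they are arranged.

With 288 guests one could put exactly 12 in each of the 24 tables, and no table would reach 13.
Pigeonhole: one more guest must land in a table that already has 12, giving it 13.
So 24 × 12 + 1 = 289 guests are required.

289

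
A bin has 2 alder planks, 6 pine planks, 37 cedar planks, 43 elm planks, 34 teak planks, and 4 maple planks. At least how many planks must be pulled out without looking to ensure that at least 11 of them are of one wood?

The 6 woods are the holes; the planks drawn are the pigeons.
To avoid 11 of any one wood, the worst case takes at most 10 of each wood, or every plank of a wood that has fewer than 10.
That gives 2 + 6 + 10 + 10 + 10 + 4 = 42 planks with no wood reaching 11.
The next plank forces some wood to 11, so 42 + 1 = 43.

43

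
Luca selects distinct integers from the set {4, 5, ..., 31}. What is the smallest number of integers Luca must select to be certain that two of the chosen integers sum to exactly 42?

19

Two chosen integers sum to 42 exactly when both halves of some pair {x, 42−x} with 11 ≤ x ≤ 42−x ≤ 31 are chosen — 10 such pairs.
The remaining 8 elements (those with no distinct partner in range) can never complete a 42-sum, so the worst case takes all of them and one from each pair: 8 + 10 = 18.
Pigeonhole: the 19th integer has to be the second member of some pair, so 18 + 1 = 19.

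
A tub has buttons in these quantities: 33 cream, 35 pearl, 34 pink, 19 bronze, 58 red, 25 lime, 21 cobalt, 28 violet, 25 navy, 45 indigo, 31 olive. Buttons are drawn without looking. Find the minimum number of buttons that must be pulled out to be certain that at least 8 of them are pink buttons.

328

In the worst case for collecting pink buttons, every non-pink button comes out first.
There are 33 + 35 + 19 + 58 + 25 + 21 + 28 + 25 + 45 + 31 = 320 non-pink buttons altogether.
After those, each further button must be pink, so 320 + 8 = 328 draws guarantee 8 pink buttons.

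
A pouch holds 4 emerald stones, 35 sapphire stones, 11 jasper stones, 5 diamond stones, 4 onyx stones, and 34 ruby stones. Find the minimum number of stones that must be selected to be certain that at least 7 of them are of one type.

Pigeonhole: the 6 types are the holes; the stones drawn are the pigeons.
To avoid 7 of any one type, the worst case takes at most 6 of each type, or every stone of a type that has fewer than 6.
That gives 4 + 6 + 6 + 5 + 4 + 6 = 31 stones with no type reaching 7.
The next stone forces some type to 7, so 31 + 1 = 32.

32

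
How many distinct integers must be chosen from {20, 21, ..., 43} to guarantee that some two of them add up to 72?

Group the elements by complementary pair {x, 72−x}: {29,43}, {30,42}, {31,41}, …, giving 7 two-element pairs; the single value 36 (it cannot pair with itself since the integers are distinct); and 9 integers whose partner 72−x falls outside [20,43].
By pigeonhole, treating each of those 17 groups as a pigeonhole, one can pick one integer per group — 17 integers — with no two summing to 72.
The 18th integer lands in an occupied pair, forcing a sum of 72.

18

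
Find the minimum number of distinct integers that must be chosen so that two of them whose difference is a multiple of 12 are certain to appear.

13

Integers whose pairwise differences are multiples of 12 are exactly those sharing a remainder mod 12. By the pigeonhole principle, the 12 residue classes mod 12 are the pigeonholes.
With 12 integers one could put 1 in each residue class and have no class reach 2.
The 13th integer pushes some class to 2, so 12·1 + 1 = 13.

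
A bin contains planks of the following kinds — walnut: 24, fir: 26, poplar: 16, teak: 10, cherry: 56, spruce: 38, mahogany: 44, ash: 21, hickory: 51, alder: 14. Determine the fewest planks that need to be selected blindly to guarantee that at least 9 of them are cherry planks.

253

In the worst case for collecting cherry planks, every non-cherry plank comes out first.
There are 24 + 26 + 16 + 10 + 38 + 44 + 21 + 51 + 14 = 244 non-cherry planks altogether.
After those, each further plank must be cherry, so 244 + 9 = 253 draws guarantee 9 cherry planks.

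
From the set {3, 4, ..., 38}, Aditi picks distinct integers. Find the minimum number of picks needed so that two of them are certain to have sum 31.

A set avoiding the sum 31 can contain at most one of each pair {x, 31−x}, plus the 10 elements whose complement lies outside the range.
The integers 16, …, 38 (23 of them) are such a set: any two sum to at least 16+17 = 33 > 31.
Any 24th integer completes one of the 13 pairs, so 24 choices force a sum of 31.

24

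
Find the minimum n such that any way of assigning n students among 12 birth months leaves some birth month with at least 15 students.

169

With 168 students one could put exactly 14 in each of the 12 birth months, and no birth month would reach 15.
One more student must land in a birth month that already has 14, giving it 15.
So 12 × 14 + 1 = 169 students are required.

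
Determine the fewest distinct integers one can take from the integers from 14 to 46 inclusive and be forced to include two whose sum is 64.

20

Group the elements by complementary pair {x, 64−x}: {18,46}, {19,45}, {20,44}, …, giving 14 two-element pairs; the single value 32 (it cannot pair with itself since the integers are distinct); and 4 integers whose partner 64−x falls outside [14,46].
Treating each of those 19 groups as a pigeonhole, one can pick one integer per group — 19 integers — with no two summing to 64.
The 20th integer lands in an occupied pair, forcing a sum of 64.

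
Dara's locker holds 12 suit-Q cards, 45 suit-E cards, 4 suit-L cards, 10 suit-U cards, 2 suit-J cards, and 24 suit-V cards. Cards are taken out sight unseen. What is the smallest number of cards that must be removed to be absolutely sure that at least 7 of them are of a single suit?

An adversary could hand out at most 6 cards per suit (suit-L, suit-J run out sooner): 6 + 6 + 4 + 6 + 2 + 6 = 30 cards and still no suit has 7.
By pigeonhole, one more card lands in a suit already at 6, so 31 draws are enough and 30 are not.

31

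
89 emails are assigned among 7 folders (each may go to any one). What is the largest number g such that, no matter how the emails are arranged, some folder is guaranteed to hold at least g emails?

13

The 7 folders are the holes and the 89 emails are the pigeons.
If every folder held at most 12 emails, the total would be at most 7 × 12 = 84, which is less than 89.
So some folder holds at least ⌈89/7⌉ = 13 emails.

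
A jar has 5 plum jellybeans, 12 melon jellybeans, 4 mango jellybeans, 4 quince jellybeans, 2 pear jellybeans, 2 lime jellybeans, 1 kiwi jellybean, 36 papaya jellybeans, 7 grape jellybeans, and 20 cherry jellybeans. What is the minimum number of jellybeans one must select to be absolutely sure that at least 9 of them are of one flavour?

Pigeonhole: the 10 flavours are the holes; the jellybeans drawn are the pigeons.
To avoid 9 of any one flavour, the worst case takes at most 8 of each flavour, or every jellybean of a flavour that has fewer than 8.
That gives 5 + 8 + 4 + 4 + 2 + 2 + 1 + 8 + 7 + 8 = 49 jellybeans with no flavour reaching 9.
The next jellybean forces some flavour to 9, so 49 + 1 = 50.

50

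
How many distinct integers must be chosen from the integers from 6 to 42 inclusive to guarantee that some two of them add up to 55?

23

Group the elements by complementary pair {x, 55−x}: {13,42}, {14,41}, {15,40}, …, giving 15 two-element pairs and 7 integers whose partner 55−x falls outside [6,42].
By the pigeonhole principle, treating each of those 22 groups as a pigeonhole, one can pick one integer per group — 22 integers — with no two summing to 55.
The 23rd integer lands in an occupied pair, forcing a sum of 55.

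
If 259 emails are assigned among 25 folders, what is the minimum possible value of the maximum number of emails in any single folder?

11

The 25 folders are the holes and the 259 emails are the pigeons.
If every folder held at most 10 emails, the total would be at most 25 × 10 = 250, which is less than 259.
So some folder holds at least ⌈259/25⌉ = 11 emails.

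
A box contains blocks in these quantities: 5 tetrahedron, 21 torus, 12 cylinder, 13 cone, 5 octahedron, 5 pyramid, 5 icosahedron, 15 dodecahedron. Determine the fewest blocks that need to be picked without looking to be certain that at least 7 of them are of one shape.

Put each drawn block into a box by shape. The largest draw with every box below 7 takes min(count, 6) from each shape; shapes with fewer than 6 contribute all they have.
Σ min(cᵢ, 6) = 5 + 6 + 6 + 6 + 5 + 5 + 5 + 6 = 44.
Draw number 44 + 1 = 45 must push one box to 7.

45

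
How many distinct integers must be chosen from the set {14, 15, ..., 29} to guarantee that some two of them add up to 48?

A set avoiding the sum 48 can contain at most one of each pair {x, 48−x}, plus the 6 elements whose complement lies outside the range or equal to its own complement.
The integers 14, …, 24 (11 of them) are such a set: any two sum to at least 14+15 = 29 and at most 23+24 = 47 < 48.
Any 12th integer completes one of the 5 pairs, so 12 choices force a sum of 48.

12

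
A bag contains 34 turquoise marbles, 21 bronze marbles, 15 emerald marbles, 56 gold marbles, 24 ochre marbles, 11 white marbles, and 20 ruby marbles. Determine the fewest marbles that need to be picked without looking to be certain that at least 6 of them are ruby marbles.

167

In the worst case for collecting ruby marbles, every non-ruby marble comes out first.
There are 34 + 21 + 15 + 56 + 24 + 11 = 161 non-ruby marbles altogether.
After those, each further marble must be ruby, so 161 + 6 = 167 draws guarantee 6 ruby marbles.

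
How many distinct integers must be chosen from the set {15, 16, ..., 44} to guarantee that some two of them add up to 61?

17

A set avoiding the sum 61 can contain at most one of each pair {x, 61−x}, plus the 2 elements whose complement lies outside the range.
The integers 15, …, 30 (16 of them) are such a set: any two sum to at least 15+16 = 31 and at most 29+30 = 59 < 61.
By pigeonhole, any 17th integer completes one of the 14 pairs, so 17 choices force a sum of 61.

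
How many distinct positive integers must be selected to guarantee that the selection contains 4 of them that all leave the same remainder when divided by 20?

The 20 residue classes mod 20 are the pigeonholes.
With 60 integers one could put 3 in each residue class and have no class reach 4.
The 61st integer pushes some class to 4, so 20·3 + 1 = 61.

61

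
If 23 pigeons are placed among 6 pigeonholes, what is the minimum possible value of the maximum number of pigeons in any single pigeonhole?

4

The 6 pigeonholes are the holes and the 23 pigeons are the pigeons.
If every pigeonhole held at most 3 pigeons, the total would be at most 6 × 3 = 18, which is less than 23.
So some pigeonhole holds at least ⌈23/6⌉ = 4 pigeons.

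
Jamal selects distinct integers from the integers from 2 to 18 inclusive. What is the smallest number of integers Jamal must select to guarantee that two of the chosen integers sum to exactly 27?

13

Two chosen integers sum to 27 exactly when both halves of some pair {x, 27−x} with 9 ≤ x ≤ 27−x ≤ 18 are chosen — 5 such pairs.
The remaining 7 elements (those with no distinct partner in range) can never complete a 27-sum, so the worst case takes all of them and one from each pair: 7 + 5 = 12.
Pigeonhole: the 13th integer has to be the second member of some pair, so 12 + 1 = 13.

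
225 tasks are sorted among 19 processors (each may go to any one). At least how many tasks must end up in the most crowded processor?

By the pigeonhole principle, the 19 processors are the holes and the 225 tasks are the pigeons.
If every processor held at most 11 tasks, the total would be at most 19 × 11 = 209, which is less than 225.
So some processor holds at least ⌈225/19⌉ = 12 tasks.

12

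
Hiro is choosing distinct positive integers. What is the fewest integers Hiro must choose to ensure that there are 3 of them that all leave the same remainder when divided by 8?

17

By pigeonhole, the 8 residue classes mod 8 are the pigeonholes.
With 16 integers one could put 2 in each residue class and have no class reach 3.
The 17th integer pushes some class to 3, so 8·2 + 1 = 17.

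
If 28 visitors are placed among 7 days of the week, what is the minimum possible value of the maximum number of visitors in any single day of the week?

4

Pigeonhole: the 7 days of the week are the holes and the 28 visitors are the pigeons.
If every day of the week held at most 3 visitors, the total would be at most 7 × 3 = 21, which is less than 28.
So some day of the week holds at least ⌈28/7⌉ = 4 visitors.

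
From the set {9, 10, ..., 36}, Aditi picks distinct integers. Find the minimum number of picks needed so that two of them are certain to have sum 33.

Group the elements by complementary pair {x, 33−x}: {9,24}, {10,23}, {11,22}, …, giving 8 two-element pairs and 12 integers whose partner 33−x falls outside [9,36].
Treating each of those 20 groups as a pigeonhole, one can pick one integer per group — 20 integers — with no two summing to 33.
The 21st integer lands in an occupied pair, forcing a sum of 33.

21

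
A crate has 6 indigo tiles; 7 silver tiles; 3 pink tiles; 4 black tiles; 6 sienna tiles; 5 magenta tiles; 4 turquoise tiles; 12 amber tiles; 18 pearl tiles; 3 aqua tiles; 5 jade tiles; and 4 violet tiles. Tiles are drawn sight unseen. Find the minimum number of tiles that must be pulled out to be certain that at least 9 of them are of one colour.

64

An adversary could hand out at most 8 tiles per colour (10 colours run out sooner): 6 + 7 + 3 + 4 + 6 + 5 + 4 + 8 + 8 + 3 + 5 + 4 = 63 tiles and still no colour has 9.
By the pigeonhole principle, one more tile lands in a colour already at 8, so 64 draws are enough and 63 are not.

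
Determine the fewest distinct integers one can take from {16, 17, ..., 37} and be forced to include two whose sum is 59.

15

Group the elements by complementary pair {x, 59−x}: {22,37}, {23,36}, {24,35}, …, giving 8 two-element pairs and 6 integers whose partner 59−x falls outside [16,37].
Pigeonhole: treating each of those 14 groups as a pigeonhole, one can pick one integer per group — 14 integers — with no two summing to 59.
The 15th integer lands in an occupied pair, forcing a sum of 59.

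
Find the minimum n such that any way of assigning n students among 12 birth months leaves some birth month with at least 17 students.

With 192 students one could put exactly 16 in each of the 12 birth months, and no birth month would reach 17.
By pigeonhole, one more student must land in a birth month that already has 16, giving it 17.
So 12 × 16 + 1 = 193 students are required.

193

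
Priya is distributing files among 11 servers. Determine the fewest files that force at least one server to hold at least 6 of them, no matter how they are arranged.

56

With 55 files one could put exactly 5 in each of the 11 servers, and no server would reach 6.
Pigeonhole: one more file must land in a server that already has 5, giving it 6.
So 11 × 5 + 1 = 56 files are required.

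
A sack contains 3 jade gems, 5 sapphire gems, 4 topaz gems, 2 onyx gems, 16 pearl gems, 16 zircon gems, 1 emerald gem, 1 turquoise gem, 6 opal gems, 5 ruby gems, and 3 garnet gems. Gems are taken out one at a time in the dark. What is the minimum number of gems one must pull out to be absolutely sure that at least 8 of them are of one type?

By pigeonhole, the 11 types are the holes; the gems drawn are the pigeons.
To avoid 8 of any one type, the worst case takes at most 7 of each type, or every gem of a type that has fewer than 7.
That gives 3 + 5 + 4 + 2 + 7 + 7 + 1 + 1 + 6 + 5 + 3 = 44 gems with no type reaching 8.
The next gem forces some type to 8, so 44 + 1 = 45.

45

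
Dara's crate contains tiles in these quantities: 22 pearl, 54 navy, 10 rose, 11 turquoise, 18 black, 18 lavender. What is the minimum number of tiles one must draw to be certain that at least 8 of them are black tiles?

123

In the worst case for collecting black tiles, every non-black tile comes out first.
There are 22 + 54 + 10 + 11 + 18 = 115 non-black tiles altogether.
After those, each further tile must be black, so 115 + 8 = 123 draws guarantee 8 black tiles.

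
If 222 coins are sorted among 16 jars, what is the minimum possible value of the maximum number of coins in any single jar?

14

The 16 jars are the holes and the 222 coins are the pigeons.
If every jar held at most 13 coins, the total would be at most 16 × 13 = 208, which is less than 222.
So some jar holds at least ⌈222/16⌉ = 14 coins.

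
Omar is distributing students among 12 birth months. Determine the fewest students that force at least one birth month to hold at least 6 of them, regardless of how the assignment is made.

With 60 students one could put exactly 5 in each of the 12 birth months, and no birth month would reach 6.
By pigeonhole, one more student must land in a birth month that already has 5, giving it 6.
So 12 × 5 + 1 = 61 students are required.

61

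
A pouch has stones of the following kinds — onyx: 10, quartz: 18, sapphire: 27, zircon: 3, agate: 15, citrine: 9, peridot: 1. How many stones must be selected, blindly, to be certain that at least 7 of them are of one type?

An adversary could hand out at most 6 stones per type (zircon, peridot run out sooner): 6 + 6 + 6 + 3 + 6 + 6 + 1 = 34 stones and still no type has 7.
One more stone lands in a type already at 6, so 35 draws are enough and 34 are not.

35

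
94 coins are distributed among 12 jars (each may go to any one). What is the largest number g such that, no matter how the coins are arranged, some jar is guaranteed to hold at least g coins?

8

Pigeonhole: the 12 jars are the holes and the 94 coins are the pigeons.
If every jar held at most 7 coins, the total would be at most 12 × 7 = 84, which is less than 94.
So some jar holds at least ⌈94/12⌉ = 8 coins.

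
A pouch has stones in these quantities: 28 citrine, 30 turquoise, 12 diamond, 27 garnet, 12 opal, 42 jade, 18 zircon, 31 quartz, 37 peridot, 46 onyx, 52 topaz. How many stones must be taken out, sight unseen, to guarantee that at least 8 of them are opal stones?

331

In the worst case for collecting opal stones, every non-opal stone comes out first.
There are 28 + 30 + 12 + 27 + 42 + 18 + 31 + 37 + 46 + 52 = 323 non-opal stones altogether.
After those, each further stone must be opal, so 323 + 8 = 331 draws guarantee 8 opal stones.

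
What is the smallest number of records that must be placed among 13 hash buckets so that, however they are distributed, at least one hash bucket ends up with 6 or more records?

With 65 records one could put exactly 5 in each of the 13 hash buckets, and no hash bucket would reach 6.
One more record must land in a hash bucket that already has 5, giving it 6.
So 13 × 5 + 1 = 66 records are required.

66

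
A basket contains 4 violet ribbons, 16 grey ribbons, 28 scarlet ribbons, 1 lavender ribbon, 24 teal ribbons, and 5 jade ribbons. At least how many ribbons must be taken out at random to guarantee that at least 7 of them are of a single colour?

29

Put each drawn ribbon into a box by colour. The largest draw with every box below 7 takes min(count, 6) from each colour; colours with fewer than 6 contribute all they have.
Σ min(cᵢ, 6) = 4 + 6 + 6 + 1 + 6 + 5 = 28.
Draw number 28 + 1 = 29 must push one box to 7.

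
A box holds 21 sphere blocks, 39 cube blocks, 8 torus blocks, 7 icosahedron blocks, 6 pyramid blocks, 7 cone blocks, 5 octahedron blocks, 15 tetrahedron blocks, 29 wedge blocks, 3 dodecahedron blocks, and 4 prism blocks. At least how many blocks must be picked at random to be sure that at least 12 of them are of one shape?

By pigeonhole, put each drawn block into a box by shape. The largest draw with every box below 12 takes min(count, 11) from each shape; shapes with fewer than 11 contribute all they have.
Σ min(cᵢ, 11) = 11 + 11 + 8 + 7 + 6 + 7 + 5 + 11 + 11 + 3 + 4 = 84.
Draw number 84 + 1 = 85 must push one box to 12.

85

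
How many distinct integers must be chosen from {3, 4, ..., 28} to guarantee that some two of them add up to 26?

17

Two chosen integers sum to 26 exactly when both halves of some pair {x, 26−x} with 3 ≤ x ≤ 26−x ≤ 23 are chosen — 10 such pairs.
The remaining 6 elements (those with no distinct partner in range) can never complete a 26-sum, so the worst case takes all of them and one from each pair: 6 + 10 = 16.
By the pigeonhole principle, the 17th integer has to be the second member of some pair, so 16 + 1 = 17.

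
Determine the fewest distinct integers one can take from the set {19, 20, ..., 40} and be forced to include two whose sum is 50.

17

A set avoiding the sum 50 can contain at most one of each pair {x, 50−x}, plus the 10 elements whose complement lies outside the range or equal to its own complement.
The integers 25, …, 40 (16 of them) are such a set: any two sum to at least 25+26 = 51 > 50.
Any 17th integer completes one of the 6 pairs, so 17 choices force a sum of 50.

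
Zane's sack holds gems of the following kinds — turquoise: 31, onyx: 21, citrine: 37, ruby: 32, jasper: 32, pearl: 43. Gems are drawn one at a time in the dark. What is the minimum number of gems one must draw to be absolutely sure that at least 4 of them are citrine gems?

In the worst case for collecting citrine gems, every non-citrine gem comes out first.
There are 31 + 21 + 32 + 32 + 43 = 159 non-citrine gems altogether.
After those, each further gem must be citrine, so 159 + 4 = 163 draws guarantee 4 citrine gems.

163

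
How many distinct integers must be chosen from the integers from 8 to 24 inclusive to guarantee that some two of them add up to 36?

12

Two chosen integers sum to 36 exactly when both halves of some pair {x, 36−x} with 12 ≤ x ≤ 36−x ≤ 24 are chosen — 6 such pairs.
The remaining 5 elements (those with no distinct partner in range) can never complete a 36-sum, so the worst case takes all of them and one from each pair: 5 + 6 = 11.
The 12th integer has to be the second member of some pair, so 11 + 1 = 12.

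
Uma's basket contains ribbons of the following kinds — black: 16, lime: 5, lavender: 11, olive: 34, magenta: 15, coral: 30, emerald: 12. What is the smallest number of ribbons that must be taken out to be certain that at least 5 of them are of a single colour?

An adversary could hand out at most 4 ribbons per colour: 4 + 4 + 4 + 4 + 4 + 4 + 4 = 28 ribbons and still no colour has 5.
By pigeonhole, one more ribbon lands in a colour already at 4, so 29 draws are enough and 28 are not.

29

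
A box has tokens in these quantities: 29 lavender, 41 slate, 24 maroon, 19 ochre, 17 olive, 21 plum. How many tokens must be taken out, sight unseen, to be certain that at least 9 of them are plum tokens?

In the worst case for collecting plum tokens, every non-plum token comes out first.
There are 29 + 41 + 24 + 19 + 17 = 130 non-plum tokens altogether.
After those, each further token must be plum, so 130 + 9 = 139 draws guarantee 9 plum tokens.

139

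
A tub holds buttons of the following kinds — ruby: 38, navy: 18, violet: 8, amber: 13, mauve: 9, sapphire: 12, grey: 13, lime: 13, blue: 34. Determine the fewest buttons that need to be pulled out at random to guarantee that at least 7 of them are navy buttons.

In the worst case for collecting navy buttons, every non-navy button comes out first.
There are 38 + 8 + 13 + 9 + 12 + 13 + 13 + 34 = 140 non-navy buttons altogether.
After those, each further button must be navy, so 140 + 7 = 147 draws guarantee 7 navy buttons.

147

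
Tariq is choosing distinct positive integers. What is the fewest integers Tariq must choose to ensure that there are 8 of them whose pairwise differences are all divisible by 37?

260

Integers whose pairwise differences are multiples of 37 are exactly those sharing a remainder mod 37. The 37 residue classes mod 37 are the pigeonholes.
With 259 integers one could put 7 in each residue class and have no class reach 8.
The 260th integer pushes some class to 8, so 37·7 + 1 = 260.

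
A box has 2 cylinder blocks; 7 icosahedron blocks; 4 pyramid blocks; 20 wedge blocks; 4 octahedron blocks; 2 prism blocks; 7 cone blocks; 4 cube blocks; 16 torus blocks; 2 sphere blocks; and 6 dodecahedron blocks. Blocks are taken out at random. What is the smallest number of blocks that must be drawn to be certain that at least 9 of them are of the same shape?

55

An adversary could hand out at most 8 blocks per shape (9 shapes run out sooner): 2 + 7 + 4 + 8 + 4 + 2 + 7 + 4 + 8 + 2 + 6 = 54 blocks and still no shape has 9.
By pigeonhole, one more block lands in a shape already at 8, so 55 draws are enough and 54 are not.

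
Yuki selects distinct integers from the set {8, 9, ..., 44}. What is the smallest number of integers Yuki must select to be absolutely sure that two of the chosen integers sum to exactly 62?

25

A set avoiding the sum 62 can contain at most one of each pair {x, 62−x}, plus the 11 elements whose complement lies outside the range or equal to its own complement.
The integers 8, …, 31 (24 of them) are such a set: any two sum to at least 8+9 = 17 and at most 30+31 = 61 < 62.
Any 25th integer completes one of the 13 pairs, so 25 choices force a sum of 62.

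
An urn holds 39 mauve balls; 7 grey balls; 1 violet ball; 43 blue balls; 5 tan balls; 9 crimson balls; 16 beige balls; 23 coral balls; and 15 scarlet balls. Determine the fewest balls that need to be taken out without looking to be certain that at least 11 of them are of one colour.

An adversary could hand out at most 10 balls per colour (4 colours run out sooner): 10 + 7 + 1 + 10 + 5 + 9 + 10 + 10 + 10 = 72 balls and still no colour has 11.
Pigeonhole: one more ball lands in a colour already at 10, so 73 draws are enough and 72 are not.

73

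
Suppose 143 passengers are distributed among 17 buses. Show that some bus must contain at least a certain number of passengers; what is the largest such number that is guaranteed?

9

By the pigeonhole principle, the 17 buses are the holes and the 143 passengers are the pigeons.
If every bus held at most 8 passengers, the total would be at most 17 × 8 = 136, which is less than 143.
So some bus holds at least ⌈143/17⌉ = 9 passengers.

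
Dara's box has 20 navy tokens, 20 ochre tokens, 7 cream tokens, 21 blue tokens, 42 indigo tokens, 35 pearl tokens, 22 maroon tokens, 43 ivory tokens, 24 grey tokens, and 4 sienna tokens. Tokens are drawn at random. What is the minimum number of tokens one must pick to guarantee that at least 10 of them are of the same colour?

By the pigeonhole principle, the 10 colours are the holes; the tokens drawn are the pigeons.
To avoid 10 of any one colour, the worst case takes at most 9 of each colour, or every token of a colour that has fewer than 9.
That gives 9 + 9 + 7 + 9 + 9 + 9 + 9 + 9 + 9 + 4 = 83 tokens with no colour reaching 10.
The next token forces some colour to 10, so 83 + 1 = 84.

84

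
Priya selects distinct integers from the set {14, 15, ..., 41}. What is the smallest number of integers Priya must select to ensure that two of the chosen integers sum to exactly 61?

18

Two chosen integers sum to 61 exactly when both halves of some pair {x, 61−x} with 20 ≤ x ≤ 61−x ≤ 41 are chosen — 11 such pairs.
The remaining 6 elements (those with no distinct partner in range) can never complete a 61-sum, so the worst case takes all of them and one from each pair: 6 + 11 = 17.
The 18th integer has to be the second member of some pair, so 17 + 1 = 18.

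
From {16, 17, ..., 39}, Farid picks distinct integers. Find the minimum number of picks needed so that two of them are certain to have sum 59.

15

A set avoiding the sum 59 can contain at most one of each pair {x, 59−x}, plus the 4 elements whose complement lies outside the range.
The integers 16, …, 29 (14 of them) are such a set: any two sum to at least 16+17 = 33 and at most 28+29 = 57 < 59.
Any 15th integer completes one of the 10 pairs, so 15 choices force a sum of 59.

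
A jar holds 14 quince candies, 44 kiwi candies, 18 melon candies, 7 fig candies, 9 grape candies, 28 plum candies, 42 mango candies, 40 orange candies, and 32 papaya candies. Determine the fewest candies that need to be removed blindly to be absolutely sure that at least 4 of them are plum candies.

210

In the worst case for collecting plum candies, every non-plum candy comes out first.
There are 14 + 44 + 18 + 7 + 9 + 42 + 40 + 32 = 206 non-plum candies altogether.
After those, each further candy must be plum, so 206 + 4 = 210 draws guarantee 4 plum candies.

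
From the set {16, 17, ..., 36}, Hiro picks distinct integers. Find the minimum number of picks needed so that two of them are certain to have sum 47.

14

A set avoiding the sum 47 can contain at most one of each pair {x, 47−x}, plus the 5 elements whose complement lies outside the range.
The integers 24, …, 36 (13 of them) are such a set: any two sum to at least 24+25 = 49 > 47.
Pigeonhole: any 14th integer completes one of the 8 pairs, so 14 choices force a sum of 47.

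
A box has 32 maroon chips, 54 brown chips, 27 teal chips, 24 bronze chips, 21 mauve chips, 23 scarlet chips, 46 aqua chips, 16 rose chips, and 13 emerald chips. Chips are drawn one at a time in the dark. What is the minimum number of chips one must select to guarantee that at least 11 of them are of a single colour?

Pigeonhole: the 9 colours are the holes; the chips drawn are the pigeons.
To avoid 11 of any one colour, the worst case takes at most 10 of each colour.
That gives 10 + 10 + 10 + 10 + 10 + 10 + 10 + 10 + 10 = 90 chips with no colour reaching 11.
The next chip forces some colour to 11, so 90 + 1 = 91.

91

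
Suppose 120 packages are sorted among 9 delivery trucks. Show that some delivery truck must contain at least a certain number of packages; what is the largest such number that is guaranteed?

By pigeonhole, the 9 delivery trucks are the holes and the 120 packages are the pigeons.
If every delivery truck held at most 13 packages, the total would be at most 9 × 13 = 117, which is less than 120.
So some delivery truck holds at least ⌈120/9⌉ = 14 packages.

14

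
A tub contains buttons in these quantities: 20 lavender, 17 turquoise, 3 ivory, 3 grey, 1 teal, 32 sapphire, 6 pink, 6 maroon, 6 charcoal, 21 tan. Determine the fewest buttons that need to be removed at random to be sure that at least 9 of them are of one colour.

The 10 colours are the holes; the buttons drawn are the pigeons.
To avoid 9 of any one colour, the worst case takes at most 8 of each colour, or every button of a colour that has fewer than 8.
That gives 8 + 8 + 3 + 3 + 1 + 8 + 6 + 6 + 6 + 8 = 57 buttons with no colour reaching 9.
The next button forces some colour to 9, so 57 + 1 = 58.

58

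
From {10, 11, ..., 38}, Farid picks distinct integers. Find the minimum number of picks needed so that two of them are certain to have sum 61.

Two chosen integers sum to 61 exactly when both halves of some pair {x, 61−x} with 23 ≤ x ≤ 61−x ≤ 38 are chosen — 8 such pairs.
The remaining 13 elements (those with no distinct partner in range) can never complete a 61-sum, so the worst case takes all of them and one from each pair: 13 + 8 = 21.
The 22nd integer has to be the second member of some pair, so 21 + 1 = 22.

22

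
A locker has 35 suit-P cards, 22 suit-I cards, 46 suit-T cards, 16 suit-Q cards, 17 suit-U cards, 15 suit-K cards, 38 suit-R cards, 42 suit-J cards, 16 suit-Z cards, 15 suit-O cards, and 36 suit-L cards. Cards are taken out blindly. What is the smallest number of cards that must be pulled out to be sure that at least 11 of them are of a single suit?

111

Pigeonhole: put each drawn card into a box by suit. The largest draw with every box below 11 takes min(count, 10) from each suit.
Σ min(cᵢ, 10) = 10 + 10 + 10 + 10 + 10 + 10 + 10 + 10 + 10 + 10 + 10 = 110.
Draw number 110 + 1 = 111 must push one box to 11.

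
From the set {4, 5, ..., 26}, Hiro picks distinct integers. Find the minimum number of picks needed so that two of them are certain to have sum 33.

14

A set avoiding the sum 33 can contain at most one of each pair {x, 33−x}, plus the 3 elements whose complement lies outside the range.
The integers 4, …, 16 (13 of them) are such a set: any two sum to at least 4+5 = 9 and at most 15+16 = 31 < 33.
By pigeonhole, any 14th integer completes one of the 10 pairs, so 14 choices force a sum of 33.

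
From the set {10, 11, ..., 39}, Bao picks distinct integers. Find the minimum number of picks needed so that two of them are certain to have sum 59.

21

A set avoiding the sum 59 can contain at most one of each pair {x, 59−x}, plus the 10 elements whose complement lies outside the range.
The integers 10, …, 29 (20 of them) are such a set: any two sum to at least 10+11 = 21 and at most 28+29 = 57 < 59.
Any 21st integer completes one of the 10 pairs, so 21 choices force a sum of 59.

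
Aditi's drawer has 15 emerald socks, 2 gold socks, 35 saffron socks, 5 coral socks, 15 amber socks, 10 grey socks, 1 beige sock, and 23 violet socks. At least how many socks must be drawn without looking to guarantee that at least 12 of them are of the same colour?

63

Put each drawn sock into a box by colour. The largest draw with every box below 12 takes min(count, 11) from each colour; colours with fewer than 11 contribute all they have.
Σ min(cᵢ, 11) = 11 + 2 + 11 + 5 + 11 + 10 + 1 + 11 = 62.
Draw number 62 + 1 = 63 must push one box to 12.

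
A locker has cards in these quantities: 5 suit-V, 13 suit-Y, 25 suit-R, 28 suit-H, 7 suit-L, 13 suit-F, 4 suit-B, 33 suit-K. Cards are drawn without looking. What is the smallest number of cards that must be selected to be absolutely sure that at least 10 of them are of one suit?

Pigeonhole: put each drawn card into a box by suit. The largest draw with every box below 10 takes min(count, 9) from each suit; suits with fewer than 9 contribute all they have.
Σ min(cᵢ, 9) = 5 + 9 + 9 + 9 + 7 + 9 + 4 + 9 = 61.
Draw number 61 + 1 = 62 must push one box to 10.

62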